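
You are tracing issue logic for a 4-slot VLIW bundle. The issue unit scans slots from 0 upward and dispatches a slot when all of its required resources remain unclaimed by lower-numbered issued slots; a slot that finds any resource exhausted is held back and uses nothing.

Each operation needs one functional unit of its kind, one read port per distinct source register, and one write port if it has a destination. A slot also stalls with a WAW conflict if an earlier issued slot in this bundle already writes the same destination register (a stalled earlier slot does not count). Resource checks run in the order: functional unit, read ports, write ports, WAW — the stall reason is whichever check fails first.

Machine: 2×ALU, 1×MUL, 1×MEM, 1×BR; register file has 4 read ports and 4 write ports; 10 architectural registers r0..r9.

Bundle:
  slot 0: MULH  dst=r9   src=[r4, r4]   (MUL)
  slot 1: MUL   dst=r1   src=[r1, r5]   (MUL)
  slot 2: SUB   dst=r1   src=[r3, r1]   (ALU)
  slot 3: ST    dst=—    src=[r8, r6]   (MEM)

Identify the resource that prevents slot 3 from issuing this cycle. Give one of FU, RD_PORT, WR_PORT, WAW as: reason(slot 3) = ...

#0 MUL src=r4,r4 dispatched  <A:2 Mu:0 Ld:1 B:1 rd:3 wr:3>
#1 MUL src=r1,r5 held:FU  <A:2 Mu:0 Ld:1 B:1 rd:3 wr:3>
#2 ALU src=r3,r1 dispatched  <A:1 Mu:0 Ld:1 B:1 rd:1 wr:2>
#3 MEM src=r8,r6 held:RD_PORT  <A:1 Mu:0 Ld:1 B:1 rd:1 wr:2>

reason(slot 3) = RD_PORT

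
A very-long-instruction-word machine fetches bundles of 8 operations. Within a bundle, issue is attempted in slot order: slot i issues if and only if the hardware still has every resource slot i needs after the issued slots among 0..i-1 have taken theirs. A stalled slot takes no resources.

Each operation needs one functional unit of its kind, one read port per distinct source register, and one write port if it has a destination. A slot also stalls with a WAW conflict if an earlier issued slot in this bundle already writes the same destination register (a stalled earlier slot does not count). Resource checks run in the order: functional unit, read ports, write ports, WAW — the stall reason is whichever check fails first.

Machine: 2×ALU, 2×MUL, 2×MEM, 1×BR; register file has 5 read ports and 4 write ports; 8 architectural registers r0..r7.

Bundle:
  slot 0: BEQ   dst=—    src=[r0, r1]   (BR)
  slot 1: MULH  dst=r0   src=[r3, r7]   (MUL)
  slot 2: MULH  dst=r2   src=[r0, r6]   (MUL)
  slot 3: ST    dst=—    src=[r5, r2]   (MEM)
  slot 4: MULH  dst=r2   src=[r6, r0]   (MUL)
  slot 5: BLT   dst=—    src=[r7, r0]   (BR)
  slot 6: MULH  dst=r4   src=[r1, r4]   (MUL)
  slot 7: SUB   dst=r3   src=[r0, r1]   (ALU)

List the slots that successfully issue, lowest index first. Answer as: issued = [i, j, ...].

issued = [0, 1]

#0 BR src=r0,r1 dispatched  <A:2 Mu:2 Ld:2 B:0 rd:3 wr:4>
#1 MUL src=r3,r7 dispatched  <A:2 Mu:1 Ld:2 B:0 rd:1 wr:3>
#2 MUL src=r0,r6 held:RD_PORT  <A:2 Mu:1 Ld:2 B:0 rd:1 wr:3>
#3 MEM src=r5,r2 held:RD_PORT  <A:2 Mu:1 Ld:2 B:0 rd:1 wr:3>
#4 MUL src=r6,r0 held:RD_PORT  <A:2 Mu:1 Ld:2 B:0 rd:1 wr:3>
#5 BR src=r7,r0 held:FU  <A:2 Mu:1 Ld:2 B:0 rd:1 wr:3>
#6 MUL src=r1,r4 held:RD_PORT  <A:2 Mu:1 Ld:2 B:0 rd:1 wr:3>
#7 ALU src=r0,r1 held:RD_PORT  <A:2 Mu:1 Ld:2 B:0 rd:1 wr:3>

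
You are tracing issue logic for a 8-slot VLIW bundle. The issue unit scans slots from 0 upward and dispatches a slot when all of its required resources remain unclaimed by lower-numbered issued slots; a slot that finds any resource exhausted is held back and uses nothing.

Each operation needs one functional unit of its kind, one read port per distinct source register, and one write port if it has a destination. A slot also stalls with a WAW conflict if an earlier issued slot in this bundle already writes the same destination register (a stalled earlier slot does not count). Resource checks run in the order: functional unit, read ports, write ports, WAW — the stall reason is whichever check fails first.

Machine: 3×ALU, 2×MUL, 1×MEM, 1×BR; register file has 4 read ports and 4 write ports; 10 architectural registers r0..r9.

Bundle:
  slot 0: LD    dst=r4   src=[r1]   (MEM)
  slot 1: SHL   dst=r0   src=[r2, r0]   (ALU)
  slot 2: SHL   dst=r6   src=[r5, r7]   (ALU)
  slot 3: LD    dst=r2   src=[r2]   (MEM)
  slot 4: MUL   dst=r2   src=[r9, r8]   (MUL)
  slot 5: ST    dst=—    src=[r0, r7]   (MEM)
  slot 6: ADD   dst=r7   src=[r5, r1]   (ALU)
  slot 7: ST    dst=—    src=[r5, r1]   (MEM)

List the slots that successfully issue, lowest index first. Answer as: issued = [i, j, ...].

issued = [0, 1]

slot 0 (MEM): ISSUE — free A3,Mu2,Ld0,B1 rp3 wp3
slot 1 (ALU): ISSUE — free A2,Mu2,Ld0,B1 rp1 wp2
slot 2 (ALU): stall RD_PORT — free A2,Mu2,Ld0,B1 rp1 wp2
slot 3 (MEM): stall FU — free A2,Mu2,Ld0,B1 rp1 wp2
slot 4 (MUL): stall RD_PORT — free A2,Mu2,Ld0,B1 rp1 wp2
slot 5 (MEM): stall FU — free A2,Mu2,Ld0,B1 rp1 wp2
slot 6 (ALU): stall RD_PORT — free A2,Mu2,Ld0,B1 rp1 wp2
slot 7 (MEM): stall FU — free A2,Mu2,Ld0,B1 rp1 wp2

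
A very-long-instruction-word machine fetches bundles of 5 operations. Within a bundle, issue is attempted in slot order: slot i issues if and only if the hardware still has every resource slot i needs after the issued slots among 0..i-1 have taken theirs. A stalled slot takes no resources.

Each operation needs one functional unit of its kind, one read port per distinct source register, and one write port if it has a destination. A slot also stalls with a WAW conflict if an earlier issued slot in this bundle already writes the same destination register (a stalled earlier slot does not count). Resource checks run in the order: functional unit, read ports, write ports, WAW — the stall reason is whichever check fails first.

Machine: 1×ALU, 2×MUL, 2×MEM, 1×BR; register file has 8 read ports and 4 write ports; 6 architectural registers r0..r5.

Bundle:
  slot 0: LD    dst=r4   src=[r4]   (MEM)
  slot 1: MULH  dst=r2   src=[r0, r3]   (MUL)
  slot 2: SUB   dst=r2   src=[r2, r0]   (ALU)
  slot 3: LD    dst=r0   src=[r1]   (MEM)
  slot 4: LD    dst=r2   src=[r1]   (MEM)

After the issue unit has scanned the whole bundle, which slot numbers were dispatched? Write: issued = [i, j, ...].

issued = [0, 1, 3]

#0 MEM src=r4 dispatched  <A:1 Mu:2 Ld:1 B:1 rd:7 wr:3>
#1 MUL src=r0,r3 dispatched  <A:1 Mu:1 Ld:1 B:1 rd:5 wr:2>
#2 ALU src=r2,r0 held:WAW  <A:1 Mu:1 Ld:1 B:1 rd:5 wr:2>
#3 MEM src=r1 dispatched  <A:1 Mu:1 Ld:0 B:1 rd:4 wr:1>
#4 MEM src=r1 held:FU  <A:1 Mu:1 Ld:0 B:1 rd:4 wr:1>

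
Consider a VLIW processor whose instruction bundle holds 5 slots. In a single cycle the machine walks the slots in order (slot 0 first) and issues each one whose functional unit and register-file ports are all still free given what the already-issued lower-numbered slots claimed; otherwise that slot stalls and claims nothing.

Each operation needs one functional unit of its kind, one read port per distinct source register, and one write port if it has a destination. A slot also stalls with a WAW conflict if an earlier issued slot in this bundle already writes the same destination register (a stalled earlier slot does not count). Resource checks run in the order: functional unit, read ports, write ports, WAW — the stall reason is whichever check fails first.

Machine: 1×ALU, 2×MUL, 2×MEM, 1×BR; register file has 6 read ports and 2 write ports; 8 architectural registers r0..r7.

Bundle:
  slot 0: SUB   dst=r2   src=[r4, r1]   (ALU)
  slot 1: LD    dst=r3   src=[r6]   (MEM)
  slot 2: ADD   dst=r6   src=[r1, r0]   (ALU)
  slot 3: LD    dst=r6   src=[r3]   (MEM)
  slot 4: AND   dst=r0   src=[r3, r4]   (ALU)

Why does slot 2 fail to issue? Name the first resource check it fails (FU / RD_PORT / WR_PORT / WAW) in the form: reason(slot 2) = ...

(0) want 1×ALU +2rd +1wr — yes → AL0|MU2|ME2|BR1|rd4|wr1
(1) want 1×MEM +1rd +1wr — yes → AL0|MU2|ME1|BR1|rd3|wr0
(2) want 1×ALU +2rd +1wr — FU → AL0|MU2|ME1|BR1|rd3|wr0
(3) want 1×MEM +1rd +1wr — WR_PORT → AL0|MU2|ME1|BR1|rd3|wr0
(4) want 1×ALU +2rd +1wr — FU → AL0|MU2|ME1|BR1|rd3|wr0

reason(slot 2) = FU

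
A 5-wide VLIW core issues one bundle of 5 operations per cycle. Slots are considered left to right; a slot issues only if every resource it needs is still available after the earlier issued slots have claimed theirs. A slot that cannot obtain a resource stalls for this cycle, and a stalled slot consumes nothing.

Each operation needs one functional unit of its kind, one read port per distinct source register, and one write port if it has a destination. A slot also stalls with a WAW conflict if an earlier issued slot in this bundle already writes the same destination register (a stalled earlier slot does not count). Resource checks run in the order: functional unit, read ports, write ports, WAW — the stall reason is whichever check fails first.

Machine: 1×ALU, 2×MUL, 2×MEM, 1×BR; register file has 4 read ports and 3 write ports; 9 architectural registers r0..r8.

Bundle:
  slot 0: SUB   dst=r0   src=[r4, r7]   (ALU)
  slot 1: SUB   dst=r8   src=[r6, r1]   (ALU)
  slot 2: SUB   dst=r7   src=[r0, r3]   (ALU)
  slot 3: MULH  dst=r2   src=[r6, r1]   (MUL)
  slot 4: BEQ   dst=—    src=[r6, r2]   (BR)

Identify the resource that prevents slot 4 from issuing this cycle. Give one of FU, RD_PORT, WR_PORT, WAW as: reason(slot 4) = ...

#0 ALU src=r4,r7 dispatched  <A:0 Mu:2 Ld:2 B:1 rd:2 wr:2>
#1 ALU src=r6,r1 held:FU  <A:0 Mu:2 Ld:2 B:1 rd:2 wr:2>
#2 ALU src=r0,r3 held:FU  <A:0 Mu:2 Ld:2 B:1 rd:2 wr:2>
#3 MUL src=r6,r1 dispatched  <A:0 Mu:1 Ld:2 B:1 rd:0 wr:1>
#4 BR src=r6,r2 held:RD_PORT  <A:0 Mu:1 Ld:2 B:1 rd:0 wr:1>

reason(slot 4) = RD_PORT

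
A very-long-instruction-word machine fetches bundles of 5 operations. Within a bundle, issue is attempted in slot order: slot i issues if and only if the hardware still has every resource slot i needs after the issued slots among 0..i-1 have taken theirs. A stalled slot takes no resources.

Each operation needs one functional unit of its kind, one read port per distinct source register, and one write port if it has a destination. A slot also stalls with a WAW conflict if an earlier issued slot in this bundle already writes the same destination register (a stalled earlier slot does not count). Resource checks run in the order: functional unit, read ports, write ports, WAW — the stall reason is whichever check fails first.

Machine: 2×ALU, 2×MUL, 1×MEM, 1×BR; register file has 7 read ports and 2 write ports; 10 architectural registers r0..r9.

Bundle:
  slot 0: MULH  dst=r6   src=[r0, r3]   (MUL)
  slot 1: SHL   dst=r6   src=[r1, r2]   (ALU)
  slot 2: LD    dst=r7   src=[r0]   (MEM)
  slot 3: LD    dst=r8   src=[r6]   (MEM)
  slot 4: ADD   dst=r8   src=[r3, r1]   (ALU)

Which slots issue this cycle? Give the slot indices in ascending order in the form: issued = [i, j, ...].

#0 MUL src=r0,r3 dispatched  <A:2 Mu:1 Ld:1 B:1 rd:5 wr:1>
#1 ALU src=r1,r2 held:WAW  <A:2 Mu:1 Ld:1 B:1 rd:5 wr:1>
#2 MEM src=r0 dispatched  <A:2 Mu:1 Ld:0 B:1 rd:4 wr:0>
#3 MEM src=r6 held:FU  <A:2 Mu:1 Ld:0 B:1 rd:4 wr:0>
#4 ALU src=r3,r1 held:WR_PORT  <A:2 Mu:1 Ld:0 B:1 rd:4 wr:0>

issued = [0, 2]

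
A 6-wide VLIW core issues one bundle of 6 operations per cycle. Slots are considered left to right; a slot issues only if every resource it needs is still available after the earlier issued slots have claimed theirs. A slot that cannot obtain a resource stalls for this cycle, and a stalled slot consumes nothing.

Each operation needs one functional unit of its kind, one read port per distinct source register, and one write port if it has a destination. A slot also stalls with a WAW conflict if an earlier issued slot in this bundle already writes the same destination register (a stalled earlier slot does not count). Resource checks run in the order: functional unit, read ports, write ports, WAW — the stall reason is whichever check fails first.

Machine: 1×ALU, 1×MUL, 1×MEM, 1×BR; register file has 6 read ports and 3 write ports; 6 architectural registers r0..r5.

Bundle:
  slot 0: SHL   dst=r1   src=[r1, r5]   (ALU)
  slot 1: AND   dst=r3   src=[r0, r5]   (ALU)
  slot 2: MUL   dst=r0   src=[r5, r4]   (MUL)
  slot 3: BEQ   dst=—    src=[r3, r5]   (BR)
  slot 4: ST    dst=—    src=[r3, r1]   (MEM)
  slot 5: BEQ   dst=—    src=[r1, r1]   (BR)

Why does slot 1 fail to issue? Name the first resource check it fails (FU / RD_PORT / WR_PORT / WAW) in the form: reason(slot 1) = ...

slot 0 (ALU): ISSUE — free A0,Mu1,Ld1,B1 rp4 wp2
slot 1 (ALU): stall FU — free A0,Mu1,Ld1,B1 rp4 wp2
slot 2 (MUL): ISSUE — free A0,Mu0,Ld1,B1 rp2 wp1
slot 3 (BR): ISSUE — free A0,Mu0,Ld1,B0 rp0 wp1
slot 4 (MEM): stall RD_PORT — free A0,Mu0,Ld1,B0 rp0 wp1
slot 5 (BR): stall FU — free A0,Mu0,Ld1,B0 rp0 wp1

reason(slot 1) = FU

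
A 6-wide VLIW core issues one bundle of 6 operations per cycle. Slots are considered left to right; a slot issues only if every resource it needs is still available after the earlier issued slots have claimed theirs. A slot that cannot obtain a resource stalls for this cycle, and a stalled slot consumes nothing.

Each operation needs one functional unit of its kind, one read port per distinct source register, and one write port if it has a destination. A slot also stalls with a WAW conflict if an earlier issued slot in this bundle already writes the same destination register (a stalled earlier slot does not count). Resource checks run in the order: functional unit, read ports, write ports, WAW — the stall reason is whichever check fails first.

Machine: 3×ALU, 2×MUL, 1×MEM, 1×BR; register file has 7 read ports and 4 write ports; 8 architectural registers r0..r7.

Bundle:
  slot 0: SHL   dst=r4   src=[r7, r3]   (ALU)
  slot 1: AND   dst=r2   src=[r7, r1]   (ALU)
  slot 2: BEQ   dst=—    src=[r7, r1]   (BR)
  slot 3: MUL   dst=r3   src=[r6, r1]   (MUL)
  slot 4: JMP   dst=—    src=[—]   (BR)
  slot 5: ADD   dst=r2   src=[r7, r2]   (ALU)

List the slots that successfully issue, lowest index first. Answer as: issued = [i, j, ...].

issued = [0, 1, 2]

(0) want 1×ALU +2rd +1wr — yes → AL2|MU2|ME1|BR1|rd5|wr3
(1) want 1×ALU +2rd +1wr — yes → AL1|MU2|ME1|BR1|rd3|wr2
(2) want 1×BR +2rd +0wr — yes → AL1|MU2|ME1|BR0|rd1|wr2
(3) want 1×MUL +2rd +1wr — RD_PORT → AL1|MU2|ME1|BR0|rd1|wr2
(4) want 1×BR +0rd +0wr — FU → AL1|MU2|ME1|BR0|rd1|wr2
(5) want 1×ALU +2rd +1wr — RD_PORT → AL1|MU2|ME1|BR0|rd1|wr2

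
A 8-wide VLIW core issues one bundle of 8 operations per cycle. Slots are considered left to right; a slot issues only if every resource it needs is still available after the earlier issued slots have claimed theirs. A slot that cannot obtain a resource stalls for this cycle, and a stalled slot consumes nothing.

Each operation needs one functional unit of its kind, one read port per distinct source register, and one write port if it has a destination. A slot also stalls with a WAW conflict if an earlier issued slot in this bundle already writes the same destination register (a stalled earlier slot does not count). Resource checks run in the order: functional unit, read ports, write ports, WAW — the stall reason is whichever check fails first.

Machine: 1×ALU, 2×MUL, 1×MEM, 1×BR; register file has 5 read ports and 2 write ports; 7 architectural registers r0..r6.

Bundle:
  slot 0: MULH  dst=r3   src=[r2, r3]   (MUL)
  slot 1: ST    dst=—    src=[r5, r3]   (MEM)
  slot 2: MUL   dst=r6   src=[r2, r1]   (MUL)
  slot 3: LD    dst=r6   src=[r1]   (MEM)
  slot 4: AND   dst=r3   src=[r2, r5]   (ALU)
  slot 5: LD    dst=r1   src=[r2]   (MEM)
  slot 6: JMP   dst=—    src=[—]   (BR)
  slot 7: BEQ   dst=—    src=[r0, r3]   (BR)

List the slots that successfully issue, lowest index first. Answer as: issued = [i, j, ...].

(0) want 1×MUL +2rd +1wr — yes → AL1|MU1|ME1|BR1|rd3|wr1
(1) want 1×MEM +2rd +0wr — yes → AL1|MU1|ME0|BR1|rd1|wr1
(2) want 1×MUL +2rd +1wr — RD_PORT → AL1|MU1|ME0|BR1|rd1|wr1
(3) want 1×MEM +1rd +1wr — FU → AL1|MU1|ME0|BR1|rd1|wr1
(4) want 1×ALU +2rd +1wr — RD_PORT → AL1|MU1|ME0|BR1|rd1|wr1
(5) want 1×MEM +1rd +1wr — FU → AL1|MU1|ME0|BR1|rd1|wr1
(6) want 1×BR +0rd +0wr — yes → AL1|MU1|ME0|BR0|rd1|wr1
(7) want 1×BR +2rd +0wr — FU → AL1|MU1|ME0|BR0|rd1|wr1

issued = [0, 1, 6]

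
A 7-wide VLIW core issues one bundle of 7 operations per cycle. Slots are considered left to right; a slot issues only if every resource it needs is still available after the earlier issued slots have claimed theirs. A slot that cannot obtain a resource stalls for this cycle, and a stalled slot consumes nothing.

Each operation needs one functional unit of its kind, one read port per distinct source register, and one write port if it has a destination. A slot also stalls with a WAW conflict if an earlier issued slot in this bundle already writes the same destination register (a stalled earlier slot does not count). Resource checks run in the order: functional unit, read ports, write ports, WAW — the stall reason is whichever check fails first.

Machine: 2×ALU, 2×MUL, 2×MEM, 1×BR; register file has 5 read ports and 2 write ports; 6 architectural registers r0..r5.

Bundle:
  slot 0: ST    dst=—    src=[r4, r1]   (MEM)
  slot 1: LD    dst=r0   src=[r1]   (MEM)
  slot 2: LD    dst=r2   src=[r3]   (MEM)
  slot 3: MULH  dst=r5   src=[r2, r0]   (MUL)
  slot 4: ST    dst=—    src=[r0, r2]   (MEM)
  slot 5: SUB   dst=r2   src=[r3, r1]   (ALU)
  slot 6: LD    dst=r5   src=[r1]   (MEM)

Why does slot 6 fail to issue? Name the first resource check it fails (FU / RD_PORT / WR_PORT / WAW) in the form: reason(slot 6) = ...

reason(slot 6) = FU

[0] MEM needs rd=2 wr=0: ok; after: ALU=2 MUL=2 MEM=1 BR=1, R=3, W=2
[1] MEM needs rd=1 wr=1: ok; after: ALU=2 MUL=2 MEM=0 BR=1, R=2, W=1
[2] MEM needs rd=1 wr=1: FU; after: ALU=2 MUL=2 MEM=0 BR=1, R=2, W=1
[3] MUL needs rd=2 wr=1: ok; after: ALU=2 MUL=1 MEM=0 BR=1, R=0, W=0
[4] MEM needs rd=2 wr=0: FU; after: ALU=2 MUL=1 MEM=0 BR=1, R=0, W=0
[5] ALU needs rd=2 wr=1: RD_PORT; after: ALU=2 MUL=1 MEM=0 BR=1, R=0, W=0
[6] MEM needs rd=1 wr=1: FU; after: ALU=2 MUL=1 MEM=0 BR=1, R=0, W=0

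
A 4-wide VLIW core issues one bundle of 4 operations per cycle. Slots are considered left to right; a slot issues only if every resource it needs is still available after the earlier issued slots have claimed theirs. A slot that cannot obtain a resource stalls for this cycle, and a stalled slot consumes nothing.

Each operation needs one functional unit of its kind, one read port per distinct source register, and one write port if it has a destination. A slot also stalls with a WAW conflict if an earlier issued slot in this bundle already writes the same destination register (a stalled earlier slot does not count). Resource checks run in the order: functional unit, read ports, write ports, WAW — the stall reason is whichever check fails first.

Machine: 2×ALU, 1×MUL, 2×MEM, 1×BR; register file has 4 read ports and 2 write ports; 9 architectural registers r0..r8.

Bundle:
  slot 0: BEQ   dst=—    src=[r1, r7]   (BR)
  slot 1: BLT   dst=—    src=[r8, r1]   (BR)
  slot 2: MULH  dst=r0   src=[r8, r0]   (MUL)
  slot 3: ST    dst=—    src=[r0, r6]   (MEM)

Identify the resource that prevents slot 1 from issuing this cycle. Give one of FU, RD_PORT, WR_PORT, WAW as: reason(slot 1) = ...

reason(slot 1) = FU

slot 0 (BR): ISSUE — free A2,Mu1,Ld2,B0 rp2 wp2
slot 1 (BR): stall FU — free A2,Mu1,Ld2,B0 rp2 wp2
slot 2 (MUL): ISSUE — free A2,Mu0,Ld2,B0 rp0 wp1
slot 3 (MEM): stall RD_PORT — free A2,Mu0,Ld2,B0 rp0 wp1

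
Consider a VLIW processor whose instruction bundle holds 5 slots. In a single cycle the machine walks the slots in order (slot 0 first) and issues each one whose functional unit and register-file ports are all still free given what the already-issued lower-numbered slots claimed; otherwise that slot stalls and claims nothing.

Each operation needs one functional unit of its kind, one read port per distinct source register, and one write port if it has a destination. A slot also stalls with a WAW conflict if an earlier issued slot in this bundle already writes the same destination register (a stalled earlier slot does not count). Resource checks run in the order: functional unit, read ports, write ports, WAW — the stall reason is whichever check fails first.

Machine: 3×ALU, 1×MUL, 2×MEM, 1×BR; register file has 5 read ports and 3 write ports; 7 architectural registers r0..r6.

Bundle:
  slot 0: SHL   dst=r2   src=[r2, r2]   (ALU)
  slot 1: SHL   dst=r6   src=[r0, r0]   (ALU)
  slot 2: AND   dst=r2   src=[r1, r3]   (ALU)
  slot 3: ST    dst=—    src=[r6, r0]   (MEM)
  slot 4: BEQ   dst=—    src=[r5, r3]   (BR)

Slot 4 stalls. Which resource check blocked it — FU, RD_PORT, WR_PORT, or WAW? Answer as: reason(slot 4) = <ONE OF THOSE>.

reason(slot 4) = RD_PORT

[0] ALU needs rd=1 wr=1: ok; after: ALU=2 MUL=1 MEM=2 BR=1, R=4, W=2
[1] ALU needs rd=1 wr=1: ok; after: ALU=1 MUL=1 MEM=2 BR=1, R=3, W=1
[2] ALU needs rd=2 wr=1: WAW; after: ALU=1 MUL=1 MEM=2 BR=1, R=3, W=1
[3] MEM needs rd=2 wr=0: ok; after: ALU=1 MUL=1 MEM=1 BR=1, R=1, W=1
[4] BR needs rd=2 wr=0: RD_PORT; after: ALU=1 MUL=1 MEM=1 BR=1, R=1, W=1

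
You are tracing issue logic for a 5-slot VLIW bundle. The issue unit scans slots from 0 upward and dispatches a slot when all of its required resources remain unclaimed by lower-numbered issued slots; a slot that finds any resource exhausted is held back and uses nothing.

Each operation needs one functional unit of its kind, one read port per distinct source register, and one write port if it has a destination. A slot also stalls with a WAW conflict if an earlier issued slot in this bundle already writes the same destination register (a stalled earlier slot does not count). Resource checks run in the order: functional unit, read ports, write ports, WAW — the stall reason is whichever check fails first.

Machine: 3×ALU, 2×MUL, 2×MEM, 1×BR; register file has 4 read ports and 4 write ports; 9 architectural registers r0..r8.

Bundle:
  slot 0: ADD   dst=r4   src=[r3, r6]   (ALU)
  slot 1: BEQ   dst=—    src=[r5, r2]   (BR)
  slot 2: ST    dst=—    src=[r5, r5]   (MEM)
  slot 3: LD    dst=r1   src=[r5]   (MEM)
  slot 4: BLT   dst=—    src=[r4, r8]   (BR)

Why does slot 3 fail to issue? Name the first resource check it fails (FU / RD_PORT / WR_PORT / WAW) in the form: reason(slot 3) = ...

#0 ALU src=r3,r6 dispatched  <A:2 Mu:2 Ld:2 B:1 rd:2 wr:3>
#1 BR src=r5,r2 dispatched  <A:2 Mu:2 Ld:2 B:0 rd:0 wr:3>
#2 MEM src=r5,r5 held:RD_PORT  <A:2 Mu:2 Ld:2 B:0 rd:0 wr:3>
#3 MEM src=r5 held:RD_PORT  <A:2 Mu:2 Ld:2 B:0 rd:0 wr:3>
#4 BR src=r4,r8 held:FU  <A:2 Mu:2 Ld:2 B:0 rd:0 wr:3>

reason(slot 3) = RD_PORT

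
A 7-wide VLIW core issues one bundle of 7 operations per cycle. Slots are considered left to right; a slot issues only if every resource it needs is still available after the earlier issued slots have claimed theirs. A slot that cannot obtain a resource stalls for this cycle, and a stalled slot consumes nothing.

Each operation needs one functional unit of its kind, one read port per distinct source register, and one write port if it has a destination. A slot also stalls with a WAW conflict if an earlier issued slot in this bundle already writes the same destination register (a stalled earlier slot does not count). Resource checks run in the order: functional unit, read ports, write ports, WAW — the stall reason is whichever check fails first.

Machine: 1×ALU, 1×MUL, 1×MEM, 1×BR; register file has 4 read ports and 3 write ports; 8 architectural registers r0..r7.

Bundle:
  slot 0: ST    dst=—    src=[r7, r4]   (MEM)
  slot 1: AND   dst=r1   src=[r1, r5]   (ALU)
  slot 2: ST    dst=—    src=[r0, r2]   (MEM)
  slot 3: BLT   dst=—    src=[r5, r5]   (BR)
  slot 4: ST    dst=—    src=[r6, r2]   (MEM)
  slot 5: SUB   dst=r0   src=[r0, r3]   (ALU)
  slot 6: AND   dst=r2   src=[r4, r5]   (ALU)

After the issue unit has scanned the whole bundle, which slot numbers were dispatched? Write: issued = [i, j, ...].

[0] MEM needs rd=2 wr=0: ok; after: ALU=1 MUL=1 MEM=0 BR=1, R=2, W=3
[1] ALU needs rd=2 wr=1: ok; after: ALU=0 MUL=1 MEM=0 BR=1, R=0, W=2
[2] MEM needs rd=2 wr=0: FU; after: ALU=0 MUL=1 MEM=0 BR=1, R=0, W=2
[3] BR needs rd=1 wr=0: RD_PORT; after: ALU=0 MUL=1 MEM=0 BR=1, R=0, W=2
[4] MEM needs rd=2 wr=0: FU; after: ALU=0 MUL=1 MEM=0 BR=1, R=0, W=2
[5] ALU needs rd=2 wr=1: FU; after: ALU=0 MUL=1 MEM=0 BR=1, R=0, W=2
[6] ALU needs rd=2 wr=1: FU; after: ALU=0 MUL=1 MEM=0 BR=1, R=0, W=2

issued = [0, 1]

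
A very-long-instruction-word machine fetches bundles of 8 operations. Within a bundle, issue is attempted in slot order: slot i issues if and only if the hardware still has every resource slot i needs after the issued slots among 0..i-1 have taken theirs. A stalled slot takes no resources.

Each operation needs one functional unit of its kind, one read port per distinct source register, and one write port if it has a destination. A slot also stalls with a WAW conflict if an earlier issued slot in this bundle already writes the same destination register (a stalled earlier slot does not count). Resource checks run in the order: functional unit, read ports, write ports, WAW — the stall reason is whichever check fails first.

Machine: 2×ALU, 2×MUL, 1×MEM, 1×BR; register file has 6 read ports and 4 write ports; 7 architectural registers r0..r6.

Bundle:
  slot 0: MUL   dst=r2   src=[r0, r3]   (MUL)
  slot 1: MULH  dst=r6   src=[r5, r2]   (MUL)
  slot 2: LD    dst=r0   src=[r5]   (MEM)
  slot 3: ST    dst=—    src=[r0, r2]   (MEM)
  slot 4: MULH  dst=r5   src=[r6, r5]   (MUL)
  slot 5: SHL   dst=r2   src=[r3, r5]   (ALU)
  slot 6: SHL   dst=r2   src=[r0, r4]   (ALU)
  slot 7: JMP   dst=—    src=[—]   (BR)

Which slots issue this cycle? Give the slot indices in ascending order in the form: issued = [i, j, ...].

issued = [0, 1, 2, 7]

slot 0 (MUL): ISSUE — free A2,Mu1,Ld1,B1 rp4 wp3
slot 1 (MUL): ISSUE — free A2,Mu0,Ld1,B1 rp2 wp2
slot 2 (MEM): ISSUE — free A2,Mu0,Ld0,B1 rp1 wp1
slot 3 (MEM): stall FU — free A2,Mu0,Ld0,B1 rp1 wp1
slot 4 (MUL): stall FU — free A2,Mu0,Ld0,B1 rp1 wp1
slot 5 (ALU): stall RD_PORT — free A2,Mu0,Ld0,B1 rp1 wp1
slot 6 (ALU): stall RD_PORT — free A2,Mu0,Ld0,B1 rp1 wp1
slot 7 (BR): ISSUE — free A2,Mu0,Ld0,B0 rp1 wp1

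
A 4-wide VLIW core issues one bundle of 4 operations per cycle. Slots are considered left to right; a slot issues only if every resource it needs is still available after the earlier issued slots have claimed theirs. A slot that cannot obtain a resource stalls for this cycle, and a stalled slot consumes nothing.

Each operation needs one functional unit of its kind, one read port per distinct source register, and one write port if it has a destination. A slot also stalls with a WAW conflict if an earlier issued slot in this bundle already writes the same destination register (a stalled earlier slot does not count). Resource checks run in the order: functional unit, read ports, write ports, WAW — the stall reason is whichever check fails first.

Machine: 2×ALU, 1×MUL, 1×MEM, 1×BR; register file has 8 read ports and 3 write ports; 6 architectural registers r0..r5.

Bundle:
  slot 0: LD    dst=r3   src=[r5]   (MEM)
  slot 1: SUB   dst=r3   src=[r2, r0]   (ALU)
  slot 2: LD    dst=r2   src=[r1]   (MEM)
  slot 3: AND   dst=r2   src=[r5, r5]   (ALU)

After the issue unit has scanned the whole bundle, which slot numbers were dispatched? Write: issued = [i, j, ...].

issued = [0, 3]

[0] MEM needs rd=1 wr=1: ok; after: ALU=2 MUL=1 MEM=0 BR=1, R=7, W=2
[1] ALU needs rd=2 wr=1: WAW; after: ALU=2 MUL=1 MEM=0 BR=1, R=7, W=2
[2] MEM needs rd=1 wr=1: FU; after: ALU=2 MUL=1 MEM=0 BR=1, R=7, W=2
[3] ALU needs rd=1 wr=1: ok; after: ALU=1 MUL=1 MEM=0 BR=1, R=6, W=1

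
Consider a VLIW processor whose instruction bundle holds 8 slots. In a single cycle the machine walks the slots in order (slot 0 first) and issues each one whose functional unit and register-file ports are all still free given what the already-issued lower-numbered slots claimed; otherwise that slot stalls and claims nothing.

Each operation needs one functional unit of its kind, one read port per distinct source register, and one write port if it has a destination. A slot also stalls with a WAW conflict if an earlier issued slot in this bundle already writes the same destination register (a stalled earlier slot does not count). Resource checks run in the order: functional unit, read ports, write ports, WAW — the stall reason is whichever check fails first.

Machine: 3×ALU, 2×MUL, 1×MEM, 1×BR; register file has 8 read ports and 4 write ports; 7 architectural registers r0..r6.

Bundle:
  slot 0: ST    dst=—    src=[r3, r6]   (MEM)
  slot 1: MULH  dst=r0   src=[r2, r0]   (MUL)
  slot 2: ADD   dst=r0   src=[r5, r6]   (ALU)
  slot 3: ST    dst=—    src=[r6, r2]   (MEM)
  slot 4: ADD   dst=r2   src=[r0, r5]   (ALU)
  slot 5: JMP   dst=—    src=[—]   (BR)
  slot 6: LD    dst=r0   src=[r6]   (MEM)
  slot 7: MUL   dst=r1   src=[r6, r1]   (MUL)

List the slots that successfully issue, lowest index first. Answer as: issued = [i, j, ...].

[0] MEM needs rd=2 wr=0: ok; after: ALU=3 MUL=2 MEM=0 BR=1, R=6, W=4
[1] MUL needs rd=2 wr=1: ok; after: ALU=3 MUL=1 MEM=0 BR=1, R=4, W=3
[2] ALU needs rd=2 wr=1: WAW; after: ALU=3 MUL=1 MEM=0 BR=1, R=4, W=3
[3] MEM needs rd=2 wr=0: FU; after: ALU=3 MUL=1 MEM=0 BR=1, R=4, W=3
[4] ALU needs rd=2 wr=1: ok; after: ALU=2 MUL=1 MEM=0 BR=1, R=2, W=2
[5] BR needs rd=0 wr=0: ok; after: ALU=2 MUL=1 MEM=0 BR=0, R=2, W=2
[6] MEM needs rd=1 wr=1: FU; after: ALU=2 MUL=1 MEM=0 BR=0, R=2, W=2
[7] MUL needs rd=2 wr=1: ok; after: ALU=2 MUL=0 MEM=0 BR=0, R=0, W=1

issued = [0, 1, 4, 5, 7]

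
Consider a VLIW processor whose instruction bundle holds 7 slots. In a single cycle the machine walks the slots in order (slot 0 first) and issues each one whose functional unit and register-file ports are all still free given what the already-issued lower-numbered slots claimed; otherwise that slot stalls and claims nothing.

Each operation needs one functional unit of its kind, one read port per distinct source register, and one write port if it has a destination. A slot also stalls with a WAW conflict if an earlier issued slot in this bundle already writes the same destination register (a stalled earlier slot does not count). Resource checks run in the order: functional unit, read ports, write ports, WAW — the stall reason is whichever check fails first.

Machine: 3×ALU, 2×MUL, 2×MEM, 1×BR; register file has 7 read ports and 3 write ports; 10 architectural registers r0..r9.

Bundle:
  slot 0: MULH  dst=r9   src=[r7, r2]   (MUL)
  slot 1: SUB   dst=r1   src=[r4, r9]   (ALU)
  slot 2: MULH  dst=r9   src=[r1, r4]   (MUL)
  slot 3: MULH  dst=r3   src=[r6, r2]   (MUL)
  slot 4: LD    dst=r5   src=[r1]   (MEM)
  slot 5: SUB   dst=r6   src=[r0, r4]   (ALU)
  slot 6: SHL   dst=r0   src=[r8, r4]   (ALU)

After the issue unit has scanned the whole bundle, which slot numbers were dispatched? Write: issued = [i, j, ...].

slot 0 (MUL): ISSUE — free A3,Mu1,Ld2,B1 rp5 wp2
slot 1 (ALU): ISSUE — free A2,Mu1,Ld2,B1 rp3 wp1
slot 2 (MUL): stall WAW — free A2,Mu1,Ld2,B1 rp3 wp1
slot 3 (MUL): ISSUE — free A2,Mu0,Ld2,B1 rp1 wp0
slot 4 (MEM): stall WR_PORT — free A2,Mu0,Ld2,B1 rp1 wp0
slot 5 (ALU): stall RD_PORT — free A2,Mu0,Ld2,B1 rp1 wp0
slot 6 (ALU): stall RD_PORT — free A2,Mu0,Ld2,B1 rp1 wp0

issued = [0, 1, 3]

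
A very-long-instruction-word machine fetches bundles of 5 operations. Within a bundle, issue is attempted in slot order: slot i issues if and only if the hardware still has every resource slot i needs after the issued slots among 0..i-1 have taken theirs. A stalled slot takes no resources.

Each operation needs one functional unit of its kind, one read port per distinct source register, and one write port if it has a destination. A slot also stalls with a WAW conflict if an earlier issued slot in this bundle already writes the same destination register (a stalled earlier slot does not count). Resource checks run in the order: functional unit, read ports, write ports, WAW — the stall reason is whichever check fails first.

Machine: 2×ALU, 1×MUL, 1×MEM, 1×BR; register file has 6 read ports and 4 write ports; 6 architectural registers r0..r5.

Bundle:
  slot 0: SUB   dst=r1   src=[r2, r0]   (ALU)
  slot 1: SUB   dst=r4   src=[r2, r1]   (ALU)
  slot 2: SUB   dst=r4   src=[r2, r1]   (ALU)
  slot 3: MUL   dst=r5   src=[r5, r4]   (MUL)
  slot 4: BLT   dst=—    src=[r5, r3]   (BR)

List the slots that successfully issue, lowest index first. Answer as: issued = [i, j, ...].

issued = [0, 1, 3]

#0 ALU src=r2,r0 dispatched  <A:1 Mu:1 Ld:1 B:1 rd:4 wr:3>
#1 ALU src=r2,r1 dispatched  <A:0 Mu:1 Ld:1 B:1 rd:2 wr:2>
#2 ALU src=r2,r1 held:FU  <A:0 Mu:1 Ld:1 B:1 rd:2 wr:2>
#3 MUL src=r5,r4 dispatched  <A:0 Mu:0 Ld:1 B:1 rd:0 wr:1>
#4 BR src=r5,r3 held:RD_PORT  <A:0 Mu:0 Ld:1 B:1 rd:0 wr:1>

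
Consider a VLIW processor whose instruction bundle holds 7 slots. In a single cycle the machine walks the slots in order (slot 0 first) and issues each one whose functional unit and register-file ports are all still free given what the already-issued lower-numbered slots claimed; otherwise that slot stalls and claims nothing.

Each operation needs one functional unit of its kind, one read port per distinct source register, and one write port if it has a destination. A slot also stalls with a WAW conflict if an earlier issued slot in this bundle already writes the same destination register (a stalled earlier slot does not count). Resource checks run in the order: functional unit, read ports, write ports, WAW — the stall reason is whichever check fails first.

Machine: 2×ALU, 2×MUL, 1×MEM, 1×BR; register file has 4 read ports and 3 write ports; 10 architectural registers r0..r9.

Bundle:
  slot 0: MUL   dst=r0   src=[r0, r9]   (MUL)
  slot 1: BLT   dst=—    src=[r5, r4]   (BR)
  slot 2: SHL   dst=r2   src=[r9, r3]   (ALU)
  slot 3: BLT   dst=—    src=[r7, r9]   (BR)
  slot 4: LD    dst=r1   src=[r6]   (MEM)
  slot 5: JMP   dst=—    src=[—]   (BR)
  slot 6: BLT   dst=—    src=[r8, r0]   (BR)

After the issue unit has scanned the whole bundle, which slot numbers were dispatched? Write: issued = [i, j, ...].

issued = [0, 1]

slot 0 (MUL): ISSUE — free A2,Mu1,Ld1,B1 rp2 wp2
slot 1 (BR): ISSUE — free A2,Mu1,Ld1,B0 rp0 wp2
slot 2 (ALU): stall RD_PORT — free A2,Mu1,Ld1,B0 rp0 wp2
slot 3 (BR): stall FU — free A2,Mu1,Ld1,B0 rp0 wp2
slot 4 (MEM): stall RD_PORT — free A2,Mu1,Ld1,B0 rp0 wp2
slot 5 (BR): stall FU — free A2,Mu1,Ld1,B0 rp0 wp2
slot 6 (BR): stall FU — free A2,Mu1,Ld1,B0 rp0 wp2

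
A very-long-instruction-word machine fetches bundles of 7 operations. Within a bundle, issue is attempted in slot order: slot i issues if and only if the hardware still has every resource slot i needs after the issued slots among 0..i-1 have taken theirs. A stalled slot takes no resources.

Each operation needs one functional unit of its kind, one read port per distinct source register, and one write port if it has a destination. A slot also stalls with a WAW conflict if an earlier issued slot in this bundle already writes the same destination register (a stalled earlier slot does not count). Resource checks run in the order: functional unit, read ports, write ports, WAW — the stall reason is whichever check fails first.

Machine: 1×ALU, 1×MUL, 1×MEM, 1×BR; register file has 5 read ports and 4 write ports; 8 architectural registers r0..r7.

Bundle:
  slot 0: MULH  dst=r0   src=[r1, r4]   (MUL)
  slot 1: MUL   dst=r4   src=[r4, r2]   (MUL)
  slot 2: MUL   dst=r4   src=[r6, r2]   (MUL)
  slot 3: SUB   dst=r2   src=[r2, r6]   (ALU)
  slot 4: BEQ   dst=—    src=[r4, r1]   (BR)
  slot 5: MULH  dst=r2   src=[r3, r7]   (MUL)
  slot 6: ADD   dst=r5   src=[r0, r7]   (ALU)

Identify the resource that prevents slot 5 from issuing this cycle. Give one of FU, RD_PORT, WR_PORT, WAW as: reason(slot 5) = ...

reason(slot 5) = FU

#0 MUL src=r1,r4 dispatched  <A:1 Mu:0 Ld:1 B:1 rd:3 wr:3>
#1 MUL src=r4,r2 held:FU  <A:1 Mu:0 Ld:1 B:1 rd:3 wr:3>
#2 MUL src=r6,r2 held:FU  <A:1 Mu:0 Ld:1 B:1 rd:3 wr:3>
#3 ALU src=r2,r6 dispatched  <A:0 Mu:0 Ld:1 B:1 rd:1 wr:2>
#4 BR src=r4,r1 held:RD_PORT  <A:0 Mu:0 Ld:1 B:1 rd:1 wr:2>
#5 MUL src=r3,r7 held:FU  <A:0 Mu:0 Ld:1 B:1 rd:1 wr:2>
#6 ALU src=r0,r7 held:FU  <A:0 Mu:0 Ld:1 B:1 rd:1 wr:2>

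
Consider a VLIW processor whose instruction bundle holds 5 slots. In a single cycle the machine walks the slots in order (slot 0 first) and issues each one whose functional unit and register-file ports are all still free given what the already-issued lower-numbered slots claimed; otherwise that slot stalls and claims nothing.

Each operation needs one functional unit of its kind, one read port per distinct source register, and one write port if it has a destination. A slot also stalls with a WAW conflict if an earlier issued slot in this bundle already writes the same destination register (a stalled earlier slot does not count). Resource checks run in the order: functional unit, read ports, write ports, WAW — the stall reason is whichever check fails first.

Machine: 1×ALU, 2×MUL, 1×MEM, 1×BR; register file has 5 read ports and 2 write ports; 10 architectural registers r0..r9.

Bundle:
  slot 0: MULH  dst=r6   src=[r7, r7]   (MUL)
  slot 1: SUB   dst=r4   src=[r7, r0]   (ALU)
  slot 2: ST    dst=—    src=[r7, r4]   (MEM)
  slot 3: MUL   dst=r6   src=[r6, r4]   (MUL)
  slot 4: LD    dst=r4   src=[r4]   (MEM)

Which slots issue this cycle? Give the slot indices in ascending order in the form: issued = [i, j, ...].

(0) want 1×MUL +1rd +1wr — yes → AL1|MU1|ME1|BR1|rd4|wr1
(1) want 1×ALU +2rd +1wr — yes → AL0|MU1|ME1|BR1|rd2|wr0
(2) want 1×MEM +2rd +0wr — yes → AL0|MU1|ME0|BR1|rd0|wr0
(3) want 1×MUL +2rd +1wr — RD_PORT → AL0|MU1|ME0|BR1|rd0|wr0
(4) want 1×MEM +1rd +1wr — FU → AL0|MU1|ME0|BR1|rd0|wr0

issued = [0, 1, 2]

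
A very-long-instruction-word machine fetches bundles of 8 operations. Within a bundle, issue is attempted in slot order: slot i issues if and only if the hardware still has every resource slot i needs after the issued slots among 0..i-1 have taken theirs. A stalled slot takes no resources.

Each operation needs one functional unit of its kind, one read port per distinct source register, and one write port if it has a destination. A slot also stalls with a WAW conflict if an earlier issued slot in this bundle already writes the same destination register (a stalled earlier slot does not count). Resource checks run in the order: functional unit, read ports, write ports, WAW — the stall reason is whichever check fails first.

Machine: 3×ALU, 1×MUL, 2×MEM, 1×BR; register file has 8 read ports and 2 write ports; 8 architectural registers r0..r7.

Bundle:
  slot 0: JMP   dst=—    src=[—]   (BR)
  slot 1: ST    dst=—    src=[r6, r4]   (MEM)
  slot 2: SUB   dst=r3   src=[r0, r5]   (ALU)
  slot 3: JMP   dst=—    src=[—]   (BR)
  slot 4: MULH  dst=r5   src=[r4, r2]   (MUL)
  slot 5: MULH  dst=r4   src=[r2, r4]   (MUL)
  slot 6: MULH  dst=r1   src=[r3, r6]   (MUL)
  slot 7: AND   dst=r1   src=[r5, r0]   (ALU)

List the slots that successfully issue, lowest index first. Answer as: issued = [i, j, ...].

(0) want 1×BR +0rd +0wr — yes → AL3|MU1|ME2|BR0|rd8|wr2
(1) want 1×MEM +2rd +0wr — yes → AL3|MU1|ME1|BR0|rd6|wr2
(2) want 1×ALU +2rd +1wr — yes → AL2|MU1|ME1|BR0|rd4|wr1
(3) want 1×BR +0rd +0wr — FU → AL2|MU1|ME1|BR0|rd4|wr1
(4) want 1×MUL +2rd +1wr — yes → AL2|MU0|ME1|BR0|rd2|wr0
(5) want 1×MUL +2rd +1wr — FU → AL2|MU0|ME1|BR0|rd2|wr0
(6) want 1×MUL +2rd +1wr — FU → AL2|MU0|ME1|BR0|rd2|wr0
(7) want 1×ALU +2rd +1wr — WR_PORT → AL2|MU0|ME1|BR0|rd2|wr0

issued = [0, 1, 2, 4]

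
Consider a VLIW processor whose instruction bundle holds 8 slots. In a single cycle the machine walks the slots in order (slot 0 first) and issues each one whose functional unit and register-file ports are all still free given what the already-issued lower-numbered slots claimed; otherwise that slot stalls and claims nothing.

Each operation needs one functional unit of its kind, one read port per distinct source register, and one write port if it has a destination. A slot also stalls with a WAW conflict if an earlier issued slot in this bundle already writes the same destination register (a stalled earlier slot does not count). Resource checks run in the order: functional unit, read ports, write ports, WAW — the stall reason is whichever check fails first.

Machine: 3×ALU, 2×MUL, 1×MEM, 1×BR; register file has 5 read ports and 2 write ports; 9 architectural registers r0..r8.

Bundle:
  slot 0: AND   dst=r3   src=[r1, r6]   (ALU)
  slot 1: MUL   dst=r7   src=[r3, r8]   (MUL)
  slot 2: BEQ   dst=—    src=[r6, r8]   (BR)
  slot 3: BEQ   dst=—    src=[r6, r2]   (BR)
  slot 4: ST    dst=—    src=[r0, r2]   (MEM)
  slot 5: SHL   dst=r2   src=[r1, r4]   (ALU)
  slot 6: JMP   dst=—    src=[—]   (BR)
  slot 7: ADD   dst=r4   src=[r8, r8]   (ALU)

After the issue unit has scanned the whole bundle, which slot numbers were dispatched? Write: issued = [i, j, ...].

issued = [0, 1, 6]

#0 ALU src=r1,r6 dispatched  <A:2 Mu:2 Ld:1 B:1 rd:3 wr:1>
#1 MUL src=r3,r8 dispatched  <A:2 Mu:1 Ld:1 B:1 rd:1 wr:0>
#2 BR src=r6,r8 held:RD_PORT  <A:2 Mu:1 Ld:1 B:1 rd:1 wr:0>
#3 BR src=r6,r2 held:RD_PORT  <A:2 Mu:1 Ld:1 B:1 rd:1 wr:0>
#4 MEM src=r0,r2 held:RD_PORT  <A:2 Mu:1 Ld:1 B:1 rd:1 wr:0>
#5 ALU src=r1,r4 held:RD_PORT  <A:2 Mu:1 Ld:1 B:1 rd:1 wr:0>
#6 BR src=- dispatched  <A:2 Mu:1 Ld:1 B:0 rd:1 wr:0>
#7 ALU src=r8,r8 held:WR_PORT  <A:2 Mu:1 Ld:1 B:0 rd:1 wr:0>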